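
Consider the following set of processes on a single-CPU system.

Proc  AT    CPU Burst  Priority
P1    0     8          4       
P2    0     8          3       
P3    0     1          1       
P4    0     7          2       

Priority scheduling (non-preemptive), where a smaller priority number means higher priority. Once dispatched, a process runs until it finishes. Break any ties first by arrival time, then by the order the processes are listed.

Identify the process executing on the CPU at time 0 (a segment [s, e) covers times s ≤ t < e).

Timeline: | P3 0-1 | P4 1-8 | P2 8-16 | P1 16-24 |
Completion: P1=24  P2=16  P3=1  P4=8

P3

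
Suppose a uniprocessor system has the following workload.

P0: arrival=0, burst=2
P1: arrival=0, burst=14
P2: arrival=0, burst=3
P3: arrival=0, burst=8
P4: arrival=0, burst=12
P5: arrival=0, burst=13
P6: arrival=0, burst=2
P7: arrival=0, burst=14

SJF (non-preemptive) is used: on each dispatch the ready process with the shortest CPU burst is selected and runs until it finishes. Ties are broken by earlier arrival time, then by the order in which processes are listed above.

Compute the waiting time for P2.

4

Schedule: | P0 0-2 | P6 2-4 | P2 4-7 | P3 7-15 | P4 15-27 | P5 27-40 | P1 40-54 | P7 54-68 |
Completion: P0=2  P1=54  P2=7  P3=15  P4=27  P5=40  P6=4  P7=68
Waiting(P2) = turnaround − burst = 7 − 3 = 4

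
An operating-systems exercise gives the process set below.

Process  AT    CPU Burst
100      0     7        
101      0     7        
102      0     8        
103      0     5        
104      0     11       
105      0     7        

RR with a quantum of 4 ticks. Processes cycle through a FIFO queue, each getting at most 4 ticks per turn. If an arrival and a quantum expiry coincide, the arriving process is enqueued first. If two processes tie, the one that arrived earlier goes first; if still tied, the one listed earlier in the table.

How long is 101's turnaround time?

30

Gantt: | 100 0-4 | 101 4-8 | 102 8-12 | 103 12-16 | 104 16-20 | 105 20-24 | 100 24-27 | 101 27-30 | 102 30-34 | 103 34-35 | 104 35-39 | 105 39-42 | 104 42-45 |
Completion: 100=27  101=30  102=34  103=35  104=45  105=42
Turnaround (C−A): 100=27  101=30  102=34  103=35  104=45  105=42
Turnaround(101) = completion − arrival = 30 − 0 = 30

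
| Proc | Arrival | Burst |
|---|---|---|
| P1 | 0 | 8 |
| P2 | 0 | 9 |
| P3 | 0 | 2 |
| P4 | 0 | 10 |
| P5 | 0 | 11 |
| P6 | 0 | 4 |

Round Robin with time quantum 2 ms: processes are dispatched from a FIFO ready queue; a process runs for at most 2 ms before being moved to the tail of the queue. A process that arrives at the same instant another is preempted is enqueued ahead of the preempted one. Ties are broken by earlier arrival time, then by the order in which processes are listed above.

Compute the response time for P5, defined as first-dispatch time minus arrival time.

Schedule: | P1 0-2 | P2 2-4 | P3 4-6 | P4 6-8 | P5 8-10 | P6 10-12 | P1 12-14 | P2 14-16 | P4 16-18 | P5 18-20 | P6 20-22 | P1 22-24 | P2 24-26 | P4 26-28 | P5 28-30 | P1 30-32 | P2 32-34 | P4 34-36 | P5 36-38 | P2 38-39 | P4 39-41 | P5 41-44 |
Completion: P1=32  P2=39  P3=6  P4=41  P5=44  P6=22
Response(P5) = first start − arrival = 8 − 0 = 8

8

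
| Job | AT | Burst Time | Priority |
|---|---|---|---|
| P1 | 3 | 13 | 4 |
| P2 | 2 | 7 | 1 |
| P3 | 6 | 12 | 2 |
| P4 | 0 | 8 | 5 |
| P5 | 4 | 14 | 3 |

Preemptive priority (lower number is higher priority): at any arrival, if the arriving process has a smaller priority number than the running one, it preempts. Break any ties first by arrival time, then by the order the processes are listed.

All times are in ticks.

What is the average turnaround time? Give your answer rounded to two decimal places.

30.40

Timeline: | P4 0-2 | P2 2-9 | P3 9-21 | P5 21-35 | P1 35-48 | P4 48-54 |
Completion: P1=48  P2=9  P3=21  P4=54  P5=35
Turnaround (C−A): P1=45  P2=7  P3=15  P4=54  P5=31
Turnaround times: P1=45, P2=7, P3=15, P4=54, P5=31
Average turnaround = (45+7+15+54+31) / 5 = 152/5 = 30.40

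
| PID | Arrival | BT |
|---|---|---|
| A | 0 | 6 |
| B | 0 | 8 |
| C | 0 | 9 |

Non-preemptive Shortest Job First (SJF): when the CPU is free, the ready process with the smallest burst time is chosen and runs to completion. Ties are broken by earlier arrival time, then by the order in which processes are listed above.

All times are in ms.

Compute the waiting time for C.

14

Gantt: | A 0-6 | B 6-14 | C 14-23 |
Completion: A=6  B=14  C=23
Turnaround (C−A): A=6  B=14  C=23
Waiting(C) = turnaround − burst = 23 − 9 = 14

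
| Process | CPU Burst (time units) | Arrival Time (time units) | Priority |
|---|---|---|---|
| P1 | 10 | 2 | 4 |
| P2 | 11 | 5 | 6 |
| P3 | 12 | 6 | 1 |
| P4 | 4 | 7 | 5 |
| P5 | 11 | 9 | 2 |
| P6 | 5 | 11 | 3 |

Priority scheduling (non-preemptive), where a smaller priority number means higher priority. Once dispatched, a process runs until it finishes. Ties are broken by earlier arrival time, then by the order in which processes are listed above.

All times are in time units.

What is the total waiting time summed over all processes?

117

Timeline: | idle 0-2 | P1 2-12 | P3 12-24 | P5 24-35 | P6 35-40 | P4 40-44 | P2 44-55 |
Completion: P1=12  P2=55  P3=24  P4=44  P5=35  P6=40
Waiting = turnaround − burst: P1=0, P2=39, P3=6, P4=33, P5=15, P6=24
Total waiting = 0 + 39 + 6 + 33 + 15 + 24 = 117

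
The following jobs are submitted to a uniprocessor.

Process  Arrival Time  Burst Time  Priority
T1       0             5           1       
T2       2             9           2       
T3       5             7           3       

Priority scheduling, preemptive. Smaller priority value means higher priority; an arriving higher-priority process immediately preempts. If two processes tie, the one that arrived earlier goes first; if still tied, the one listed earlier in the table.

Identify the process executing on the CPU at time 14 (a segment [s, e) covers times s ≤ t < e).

Timeline: | T1 0-5 | T2 5-14 | T3 14-21 |
Completion: T1=5  T2=14  T3=21
Turnaround (C−A): T1=5  T2=12  T3=16

T3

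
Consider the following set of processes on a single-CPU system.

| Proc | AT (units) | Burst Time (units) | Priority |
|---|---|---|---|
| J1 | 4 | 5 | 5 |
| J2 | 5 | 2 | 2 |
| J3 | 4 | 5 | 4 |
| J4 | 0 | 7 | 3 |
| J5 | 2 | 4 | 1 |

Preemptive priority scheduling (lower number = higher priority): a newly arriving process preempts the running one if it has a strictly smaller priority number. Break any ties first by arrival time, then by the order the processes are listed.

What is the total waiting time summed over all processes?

Schedule: | J4 0-2 | J5 2-6 | J2 6-8 | J4 8-13 | J3 13-18 | J1 18-23 |
Completion: J1=23  J2=8  J3=18  J4=13  J5=6
Waiting = turnaround − burst: J1=14, J2=1, J3=9, J4=6, J5=0
Total waiting = 14 + 1 + 9 + 6 + 0 = 30

30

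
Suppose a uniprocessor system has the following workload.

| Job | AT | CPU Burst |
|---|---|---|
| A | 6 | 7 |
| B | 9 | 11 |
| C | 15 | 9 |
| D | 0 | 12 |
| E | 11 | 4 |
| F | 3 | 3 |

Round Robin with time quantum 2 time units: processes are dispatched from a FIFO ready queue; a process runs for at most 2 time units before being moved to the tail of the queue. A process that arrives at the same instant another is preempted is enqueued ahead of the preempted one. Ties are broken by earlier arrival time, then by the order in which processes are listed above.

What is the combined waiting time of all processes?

Gantt: | D 0-4 | F 4-6 | D 6-8 | A 8-10 | F 10-11 | D 11-13 | B 13-15 | A 15-17 | E 17-19 | D 19-21 | C 21-23 | B 23-25 | A 25-27 | E 27-29 | D 29-31 | C 31-33 | B 33-35 | A 35-36 | C 36-38 | B 38-40 | C 40-42 | B 42-44 | C 44-45 | B 45-46 |
Completion: A=36  B=46  C=45  D=31  E=29  F=11
Turnaround (C−A): A=30  B=37  C=30  D=31  E=18  F=8
Waiting = turnaround − burst: A=23, B=26, C=21, D=19, E=14, F=5
Total waiting = 23 + 26 + 21 + 19 + 14 + 5 = 108

108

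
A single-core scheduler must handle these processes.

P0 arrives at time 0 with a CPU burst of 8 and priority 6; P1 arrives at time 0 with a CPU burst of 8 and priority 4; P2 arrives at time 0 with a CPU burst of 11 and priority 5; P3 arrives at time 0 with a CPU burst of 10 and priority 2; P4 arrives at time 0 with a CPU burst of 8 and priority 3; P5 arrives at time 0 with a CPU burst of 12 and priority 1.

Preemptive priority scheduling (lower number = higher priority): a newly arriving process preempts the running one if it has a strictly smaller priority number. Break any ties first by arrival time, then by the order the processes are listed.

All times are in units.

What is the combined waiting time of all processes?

Gantt: | P5 0-12 | P3 12-22 | P4 22-30 | P1 30-38 | P2 38-49 | P0 49-57 |
Completion: P0=57  P1=38  P2=49  P3=22  P4=30  P5=12
Waiting = turnaround − burst: P0=49, P1=30, P2=38, P3=12, P4=22, P5=0
Total waiting = 49 + 30 + 38 + 12 + 22 + 0 = 151

151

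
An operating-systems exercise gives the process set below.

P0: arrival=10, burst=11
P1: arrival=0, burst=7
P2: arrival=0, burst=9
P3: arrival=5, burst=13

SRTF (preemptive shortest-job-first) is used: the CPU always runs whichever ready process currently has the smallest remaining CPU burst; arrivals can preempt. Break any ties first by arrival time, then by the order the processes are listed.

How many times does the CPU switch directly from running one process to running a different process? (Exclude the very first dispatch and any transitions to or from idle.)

3

Gantt: | P1 0-7 | P2 7-16 | P0 16-27 | P3 27-40 |
Completion: P0=27  P1=7  P2=16  P3=40
Turnaround (C−A): P0=17  P1=7  P2=16  P3=35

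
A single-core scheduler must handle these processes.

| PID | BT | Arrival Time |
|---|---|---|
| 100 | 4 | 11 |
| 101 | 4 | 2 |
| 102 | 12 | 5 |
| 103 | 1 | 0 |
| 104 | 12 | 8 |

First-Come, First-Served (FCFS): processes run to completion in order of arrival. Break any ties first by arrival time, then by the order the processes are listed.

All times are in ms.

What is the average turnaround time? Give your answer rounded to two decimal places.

12.60

Gantt: | 103 0-1 | idle 1-2 | 101 2-6 | 102 6-18 | 104 18-30 | 100 30-34 |
Completion: 100=34  101=6  102=18  103=1  104=30
Turnaround (C−A): 100=23  101=4  102=13  103=1  104=22
Turnaround times: 100=23, 101=4, 102=13, 103=1, 104=22
Average turnaround = (23+4+13+1+22) / 5 = 63/5 = 12.60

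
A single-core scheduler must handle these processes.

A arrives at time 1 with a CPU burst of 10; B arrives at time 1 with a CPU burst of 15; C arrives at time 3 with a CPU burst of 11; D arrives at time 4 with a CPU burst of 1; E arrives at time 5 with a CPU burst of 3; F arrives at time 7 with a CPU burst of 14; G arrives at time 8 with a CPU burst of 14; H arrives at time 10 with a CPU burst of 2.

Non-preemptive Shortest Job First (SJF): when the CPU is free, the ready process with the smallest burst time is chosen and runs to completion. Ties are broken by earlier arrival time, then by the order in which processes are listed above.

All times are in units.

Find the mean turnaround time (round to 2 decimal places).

Timeline: | idle 0-1 | A 1-11 | D 11-12 | H 12-14 | E 14-17 | C 17-28 | F 28-42 | G 42-56 | B 56-71 |
Completion: A=11  B=71  C=28  D=12  E=17  F=42  G=56  H=14
Turnaround (C−A): A=10  B=70  C=25  D=8  E=12  F=35  G=48  H=4
Turnaround times: A=10, B=70, C=25, D=8, E=12, F=35, G=48, H=4
Average turnaround = (10+70+25+8+12+35+48+4) / 8 = 212/8 = 26.50

26.50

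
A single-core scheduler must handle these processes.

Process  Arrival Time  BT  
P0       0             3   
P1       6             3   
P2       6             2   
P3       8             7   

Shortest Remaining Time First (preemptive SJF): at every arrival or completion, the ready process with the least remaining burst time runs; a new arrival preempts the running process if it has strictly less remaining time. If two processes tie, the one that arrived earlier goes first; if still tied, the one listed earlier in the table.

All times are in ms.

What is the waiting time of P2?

0

Timeline: | P0 0-3 | idle 3-6 | P2 6-8 | P1 8-11 | P3 11-18 |
Completion: P0=3  P1=11  P2=8  P3=18
Waiting(P2) = turnaround − burst = 2 − 2 = 0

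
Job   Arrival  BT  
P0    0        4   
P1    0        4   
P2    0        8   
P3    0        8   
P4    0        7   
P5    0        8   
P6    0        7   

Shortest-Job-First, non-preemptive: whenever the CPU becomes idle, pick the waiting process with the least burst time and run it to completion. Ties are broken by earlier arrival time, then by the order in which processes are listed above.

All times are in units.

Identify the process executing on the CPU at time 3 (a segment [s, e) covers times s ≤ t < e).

Schedule: | P0 0-4 | P1 4-8 | P4 8-15 | P6 15-22 | P2 22-30 | P3 30-38 | P5 38-46 |
Completion: P0=4  P1=8  P2=30  P3=38  P4=15  P5=46  P6=22
Turnaround (C−A): P0=4  P1=8  P2=30  P3=38  P4=15  P5=46  P6=22

P0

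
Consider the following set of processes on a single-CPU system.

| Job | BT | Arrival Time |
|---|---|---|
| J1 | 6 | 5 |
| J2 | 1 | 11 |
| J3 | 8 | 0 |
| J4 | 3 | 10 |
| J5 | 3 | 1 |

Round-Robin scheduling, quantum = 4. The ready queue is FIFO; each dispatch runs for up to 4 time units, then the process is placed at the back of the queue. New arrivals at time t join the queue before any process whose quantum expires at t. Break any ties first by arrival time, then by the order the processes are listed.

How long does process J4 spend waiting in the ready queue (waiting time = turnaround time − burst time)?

Schedule: | J3 0-4 | J5 4-7 | J3 7-11 | J1 11-15 | J4 15-18 | J2 18-19 | J1 19-21 |
Completion: J1=21  J2=19  J3=11  J4=18  J5=7
Turnaround (C−A): J1=16  J2=8  J3=11  J4=8  J5=6
Waiting(J4) = turnaround − burst = 8 − 3 = 5

5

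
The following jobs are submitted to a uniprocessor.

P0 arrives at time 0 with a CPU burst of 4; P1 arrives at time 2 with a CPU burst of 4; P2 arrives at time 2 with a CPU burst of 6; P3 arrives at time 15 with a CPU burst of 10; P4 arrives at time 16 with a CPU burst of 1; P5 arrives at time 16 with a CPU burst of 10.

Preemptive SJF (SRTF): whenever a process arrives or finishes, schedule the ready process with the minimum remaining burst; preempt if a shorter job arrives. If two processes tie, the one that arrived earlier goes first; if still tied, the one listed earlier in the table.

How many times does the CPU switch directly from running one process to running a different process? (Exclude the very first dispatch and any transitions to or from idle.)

5

Timeline: | P0 0-4 | P1 4-8 | P2 8-14 | idle 14-15 | P3 15-16 | P4 16-17 | P3 17-26 | P5 26-36 |
Completion: P0=4  P1=8  P2=14  P3=26  P4=17  P5=36
Turnaround (C−A): P0=4  P1=6  P2=12  P3=11  P4=1  P5=20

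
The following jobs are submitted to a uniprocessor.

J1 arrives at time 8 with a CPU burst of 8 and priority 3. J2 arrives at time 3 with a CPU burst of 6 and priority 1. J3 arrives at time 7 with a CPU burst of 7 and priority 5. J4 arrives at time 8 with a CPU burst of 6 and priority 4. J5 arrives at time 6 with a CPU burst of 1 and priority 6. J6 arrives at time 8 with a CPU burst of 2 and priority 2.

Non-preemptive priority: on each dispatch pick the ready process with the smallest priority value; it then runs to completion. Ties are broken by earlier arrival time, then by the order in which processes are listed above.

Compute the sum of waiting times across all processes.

Schedule: | idle 0-3 | J2 3-9 | J6 9-11 | J1 11-19 | J4 19-25 | J3 25-32 | J5 32-33 |
Completion: J1=19  J2=9  J3=32  J4=25  J5=33  J6=11
Waiting = turnaround − burst: J1=3, J2=0, J3=18, J4=11, J5=26, J6=1
Total waiting = 3 + 0 + 18 + 11 + 26 + 1 = 59

59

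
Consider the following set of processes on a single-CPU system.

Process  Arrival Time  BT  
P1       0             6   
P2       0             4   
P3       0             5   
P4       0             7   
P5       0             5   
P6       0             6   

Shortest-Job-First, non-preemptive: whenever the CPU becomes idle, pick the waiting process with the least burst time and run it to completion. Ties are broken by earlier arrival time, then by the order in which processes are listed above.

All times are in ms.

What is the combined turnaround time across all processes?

106

Gantt: | P2 0-4 | P3 4-9 | P5 9-14 | P1 14-20 | P6 20-26 | P4 26-33 |
Completion: P1=20  P2=4  P3=9  P4=33  P5=14  P6=26
Turnaround (C−A): P1=20  P2=4  P3=9  P4=33  P5=14  P6=26
Turnaround = completion − arrival: P1=20, P2=4, P3=9, P4=33, P5=14, P6=26
Total turnaround = 20 + 4 + 9 + 33 + 14 + 26 = 106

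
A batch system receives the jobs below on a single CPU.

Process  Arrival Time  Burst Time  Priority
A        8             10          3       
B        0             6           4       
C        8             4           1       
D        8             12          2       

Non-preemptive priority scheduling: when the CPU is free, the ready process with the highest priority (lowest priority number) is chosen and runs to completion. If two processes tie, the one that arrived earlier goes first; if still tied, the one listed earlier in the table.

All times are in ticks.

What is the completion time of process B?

Timeline: | B 0-6 | idle 6-8 | C 8-12 | D 12-24 | A 24-34 |
Completion: A=34  B=6  C=12  D=24
Turnaround (C−A): A=26  B=6  C=4  D=16

6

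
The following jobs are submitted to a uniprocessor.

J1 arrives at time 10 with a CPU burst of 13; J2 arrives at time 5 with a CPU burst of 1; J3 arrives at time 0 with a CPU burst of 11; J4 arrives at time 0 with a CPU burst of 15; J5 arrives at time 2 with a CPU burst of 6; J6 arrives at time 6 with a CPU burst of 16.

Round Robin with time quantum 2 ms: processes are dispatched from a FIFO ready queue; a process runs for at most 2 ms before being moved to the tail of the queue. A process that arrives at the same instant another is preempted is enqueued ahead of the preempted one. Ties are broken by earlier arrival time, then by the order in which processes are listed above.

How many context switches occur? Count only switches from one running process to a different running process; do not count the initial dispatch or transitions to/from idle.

Timeline: | J3 0-2 | J4 2-4 | J5 4-6 | J3 6-8 | J4 8-10 | J2 10-11 | J6 11-13 | J5 13-15 | J3 15-17 | J1 17-19 | J4 19-21 | J6 21-23 | J5 23-25 | J3 25-27 | J1 27-29 | J4 29-31 | J6 31-33 | J3 33-35 | J1 35-37 | J4 37-39 | J6 39-41 | J3 41-42 | J1 42-44 | J4 44-46 | J6 46-48 | J1 48-50 | J4 50-52 | J6 52-54 | J1 54-56 | J4 56-57 | J6 57-59 | J1 59-60 | J6 60-62 |
Completion: J1=60  J2=11  J3=42  J4=57  J5=25  J6=62

32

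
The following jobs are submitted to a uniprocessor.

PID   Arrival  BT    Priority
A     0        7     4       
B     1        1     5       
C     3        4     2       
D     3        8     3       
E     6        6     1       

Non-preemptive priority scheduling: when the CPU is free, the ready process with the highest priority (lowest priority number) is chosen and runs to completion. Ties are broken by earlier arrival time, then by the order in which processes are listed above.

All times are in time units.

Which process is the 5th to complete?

Schedule: | A 0-7 | E 7-13 | C 13-17 | D 17-25 | B 25-26 |
Completion: A=7  B=26  C=17  D=25  E=13
Turnaround (C−A): A=7  B=25  C=14  D=22  E=7
Finish order: A → E → C → D → B

B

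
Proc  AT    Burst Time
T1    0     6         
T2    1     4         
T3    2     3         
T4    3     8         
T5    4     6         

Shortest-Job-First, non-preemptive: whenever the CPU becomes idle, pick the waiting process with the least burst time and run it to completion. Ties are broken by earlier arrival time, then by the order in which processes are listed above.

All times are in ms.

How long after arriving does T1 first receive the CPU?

0

Timeline: | T1 0-6 | T3 6-9 | T2 9-13 | T5 13-19 | T4 19-27 |
Completion: T1=6  T2=13  T3=9  T4=27  T5=19
Response(T1) = first start − arrival = 0 − 0 = 0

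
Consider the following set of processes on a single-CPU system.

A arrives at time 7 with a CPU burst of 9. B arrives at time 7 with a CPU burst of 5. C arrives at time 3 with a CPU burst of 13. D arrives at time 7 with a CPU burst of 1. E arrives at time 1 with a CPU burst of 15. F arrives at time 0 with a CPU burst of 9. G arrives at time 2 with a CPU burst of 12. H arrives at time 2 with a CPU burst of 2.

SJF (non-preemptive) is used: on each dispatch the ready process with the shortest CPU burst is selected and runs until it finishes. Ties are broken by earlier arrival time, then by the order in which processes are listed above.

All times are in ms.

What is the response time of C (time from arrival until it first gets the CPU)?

35

Timeline: | F 0-9 | D 9-10 | H 10-12 | B 12-17 | A 17-26 | G 26-38 | C 38-51 | E 51-66 |
Completion: A=26  B=17  C=51  D=10  E=66  F=9  G=38  H=12
Turnaround (C−A): A=19  B=10  C=48  D=3  E=65  F=9  G=36  H=10
Response(C) = first start − arrival = 38 − 3 = 35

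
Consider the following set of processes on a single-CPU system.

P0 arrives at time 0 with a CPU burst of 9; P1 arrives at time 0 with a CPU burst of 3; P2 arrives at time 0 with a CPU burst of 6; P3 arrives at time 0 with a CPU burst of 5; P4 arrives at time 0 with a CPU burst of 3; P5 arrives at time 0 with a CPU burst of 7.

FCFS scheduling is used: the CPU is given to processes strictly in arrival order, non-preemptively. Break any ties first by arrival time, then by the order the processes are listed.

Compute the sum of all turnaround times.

121

Schedule: | P0 0-9 | P1 9-12 | P2 12-18 | P3 18-23 | P4 23-26 | P5 26-33 |
Completion: P0=9  P1=12  P2=18  P3=23  P4=26  P5=33
Turnaround = completion − arrival: P0=9, P1=12, P2=18, P3=23, P4=26, P5=33
Total turnaround = 9 + 12 + 18 + 23 + 26 + 33 = 121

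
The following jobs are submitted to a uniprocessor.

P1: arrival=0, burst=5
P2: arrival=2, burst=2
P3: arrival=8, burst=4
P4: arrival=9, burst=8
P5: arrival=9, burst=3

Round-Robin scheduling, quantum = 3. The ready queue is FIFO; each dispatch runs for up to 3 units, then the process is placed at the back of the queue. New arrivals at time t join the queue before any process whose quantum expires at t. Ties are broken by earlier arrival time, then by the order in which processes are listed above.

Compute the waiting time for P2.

1

Gantt: | P1 0-3 | P2 3-5 | P1 5-7 | idle 7-8 | P3 8-11 | P4 11-14 | P5 14-17 | P3 17-18 | P4 18-23 |
Completion: P1=7  P2=5  P3=18  P4=23  P5=17
Turnaround (C−A): P1=7  P2=3  P3=10  P4=14  P5=8
Waiting(P2) = turnaround − burst = 3 − 2 = 1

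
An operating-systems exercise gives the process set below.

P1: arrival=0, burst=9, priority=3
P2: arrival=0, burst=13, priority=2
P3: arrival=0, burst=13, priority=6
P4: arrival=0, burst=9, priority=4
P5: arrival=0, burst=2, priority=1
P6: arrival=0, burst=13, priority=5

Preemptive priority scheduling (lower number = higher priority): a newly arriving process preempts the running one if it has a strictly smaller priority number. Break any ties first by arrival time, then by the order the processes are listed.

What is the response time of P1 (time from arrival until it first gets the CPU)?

Schedule: | P5 0-2 | P2 2-15 | P1 15-24 | P4 24-33 | P6 33-46 | P3 46-59 |
Completion: P1=24  P2=15  P3=59  P4=33  P5=2  P6=46
Turnaround (C−A): P1=24  P2=15  P3=59  P4=33  P5=2  P6=46
Response(P1) = first start − arrival = 15 − 0 = 15

15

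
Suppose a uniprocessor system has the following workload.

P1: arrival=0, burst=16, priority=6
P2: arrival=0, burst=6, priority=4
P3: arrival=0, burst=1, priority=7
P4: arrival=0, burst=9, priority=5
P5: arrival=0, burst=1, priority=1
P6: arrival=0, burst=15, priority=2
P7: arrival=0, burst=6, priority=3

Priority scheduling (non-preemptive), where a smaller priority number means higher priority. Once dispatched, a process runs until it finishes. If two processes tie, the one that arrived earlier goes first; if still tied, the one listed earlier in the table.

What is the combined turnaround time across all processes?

211

Schedule: | P5 0-1 | P6 1-16 | P7 16-22 | P2 22-28 | P4 28-37 | P1 37-53 | P3 53-54 |
Completion: P1=53  P2=28  P3=54  P4=37  P5=1  P6=16  P7=22
Turnaround (C−A): P1=53  P2=28  P3=54  P4=37  P5=1  P6=16  P7=22
Turnaround = completion − arrival: P1=53, P2=28, P3=54, P4=37, P5=1, P6=16, P7=22
Total turnaround = 53 + 28 + 54 + 37 + 1 + 16 + 22 = 211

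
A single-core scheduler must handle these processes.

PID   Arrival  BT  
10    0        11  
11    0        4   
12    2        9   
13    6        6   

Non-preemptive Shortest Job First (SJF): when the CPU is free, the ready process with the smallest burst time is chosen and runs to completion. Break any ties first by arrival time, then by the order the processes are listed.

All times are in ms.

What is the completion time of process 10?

30

Gantt: | 11 0-4 | 12 4-13 | 13 13-19 | 10 19-30 |
Completion: 10=30  11=4  12=13  13=19
Turnaround (C−A): 10=30  11=4  12=11  13=13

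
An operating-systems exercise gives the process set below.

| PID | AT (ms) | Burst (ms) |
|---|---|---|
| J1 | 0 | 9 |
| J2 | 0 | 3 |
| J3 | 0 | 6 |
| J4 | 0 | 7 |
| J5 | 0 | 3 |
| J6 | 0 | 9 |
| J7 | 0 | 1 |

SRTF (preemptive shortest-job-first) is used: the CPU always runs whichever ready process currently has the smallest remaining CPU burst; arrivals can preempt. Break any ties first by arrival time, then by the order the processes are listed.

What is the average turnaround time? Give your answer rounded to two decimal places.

16.00

Schedule: | J7 0-1 | J2 1-4 | J5 4-7 | J3 7-13 | J4 13-20 | J1 20-29 | J6 29-38 |
Completion: J1=29  J2=4  J3=13  J4=20  J5=7  J6=38  J7=1
Turnaround (C−A): J1=29  J2=4  J3=13  J4=20  J5=7  J6=38  J7=1
Turnaround times: J1=29, J2=4, J3=13, J4=20, J5=7, J6=38, J7=1
Average turnaround = (29+4+13+20+7+38+1) / 7 = 112/7 = 16.00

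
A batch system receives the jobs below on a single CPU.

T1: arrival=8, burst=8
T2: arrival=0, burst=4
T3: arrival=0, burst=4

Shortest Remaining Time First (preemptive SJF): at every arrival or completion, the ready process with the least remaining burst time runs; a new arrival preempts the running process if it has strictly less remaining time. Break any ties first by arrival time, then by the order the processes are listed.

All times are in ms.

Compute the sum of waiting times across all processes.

4

Gantt: | T2 0-4 | T3 4-8 | T1 8-16 |
Completion: T1=16  T2=4  T3=8
Turnaround (C−A): T1=8  T2=4  T3=8
Waiting = turnaround − burst: T1=0, T2=0, T3=4
Total waiting = 0 + 0 + 4 = 4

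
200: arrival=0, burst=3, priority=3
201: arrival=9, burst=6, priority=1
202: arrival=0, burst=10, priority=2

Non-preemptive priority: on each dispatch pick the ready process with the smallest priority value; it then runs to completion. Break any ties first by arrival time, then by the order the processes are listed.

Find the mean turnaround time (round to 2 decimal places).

Gantt: | 202 0-10 | 201 10-16 | 200 16-19 |
Completion: 200=19  201=16  202=10
Turnaround times: 200=19, 201=7, 202=10
Average turnaround = (19+7+10) / 3 = 36/3 = 12.00

12.00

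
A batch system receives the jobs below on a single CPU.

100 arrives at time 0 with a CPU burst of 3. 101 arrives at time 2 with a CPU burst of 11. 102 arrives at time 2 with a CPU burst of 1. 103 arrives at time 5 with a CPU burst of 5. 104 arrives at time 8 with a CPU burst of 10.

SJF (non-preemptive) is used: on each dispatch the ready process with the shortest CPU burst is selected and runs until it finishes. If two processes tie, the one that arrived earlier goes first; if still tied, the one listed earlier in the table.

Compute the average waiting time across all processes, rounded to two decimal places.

5.00

Timeline: | 100 0-3 | 102 3-4 | 101 4-15 | 103 15-20 | 104 20-30 |
Completion: 100=3  101=15  102=4  103=20  104=30
Waiting times: 100=0, 101=2, 102=1, 103=10, 104=12
Average waiting = (0+2+1+10+12) / 5 = 25/5 = 5.00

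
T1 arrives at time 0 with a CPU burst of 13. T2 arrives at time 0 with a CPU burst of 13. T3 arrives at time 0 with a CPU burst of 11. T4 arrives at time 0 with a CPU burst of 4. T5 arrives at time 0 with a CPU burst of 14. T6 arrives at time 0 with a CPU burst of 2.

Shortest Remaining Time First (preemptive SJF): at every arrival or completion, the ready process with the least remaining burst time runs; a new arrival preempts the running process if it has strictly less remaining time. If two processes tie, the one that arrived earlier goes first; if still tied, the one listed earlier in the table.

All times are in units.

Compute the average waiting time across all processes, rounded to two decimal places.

16.33

Timeline: | T6 0-2 | T4 2-6 | T3 6-17 | T1 17-30 | T2 30-43 | T5 43-57 |
Completion: T1=30  T2=43  T3=17  T4=6  T5=57  T6=2
Turnaround (C−A): T1=30  T2=43  T3=17  T4=6  T5=57  T6=2
Waiting times: T1=17, T2=30, T3=6, T4=2, T5=43, T6=0
Average waiting = (17+30+6+2+43+0) / 6 = 98/6 = 16.33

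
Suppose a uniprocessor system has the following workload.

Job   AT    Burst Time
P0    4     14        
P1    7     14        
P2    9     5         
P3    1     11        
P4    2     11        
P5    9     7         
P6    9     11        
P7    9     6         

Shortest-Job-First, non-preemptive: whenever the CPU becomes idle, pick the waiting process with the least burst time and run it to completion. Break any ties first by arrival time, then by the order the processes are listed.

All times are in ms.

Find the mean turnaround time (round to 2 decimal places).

33.88

Timeline: | idle 0-1 | P3 1-12 | P2 12-17 | P7 17-23 | P5 23-30 | P4 30-41 | P6 41-52 | P0 52-66 | P1 66-80 |
Completion: P0=66  P1=80  P2=17  P3=12  P4=41  P5=30  P6=52  P7=23
Turnaround (C−A): P0=62  P1=73  P2=8  P3=11  P4=39  P5=21  P6=43  P7=14
Turnaround times: P0=62, P1=73, P2=8, P3=11, P4=39, P5=21, P6=43, P7=14
Average turnaround = (62+73+8+11+39+21+43+14) / 8 = 271/8 = 33.88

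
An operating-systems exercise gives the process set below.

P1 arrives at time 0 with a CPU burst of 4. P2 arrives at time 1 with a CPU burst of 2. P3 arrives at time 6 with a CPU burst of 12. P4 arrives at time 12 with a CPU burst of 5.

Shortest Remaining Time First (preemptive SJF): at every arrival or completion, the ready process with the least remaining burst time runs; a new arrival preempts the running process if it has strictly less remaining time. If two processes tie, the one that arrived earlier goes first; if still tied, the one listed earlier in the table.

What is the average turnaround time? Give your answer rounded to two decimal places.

7.50

Schedule: | P1 0-1 | P2 1-3 | P1 3-6 | P3 6-12 | P4 12-17 | P3 17-23 |
Completion: P1=6  P2=3  P3=23  P4=17
Turnaround times: P1=6, P2=2, P3=17, P4=5
Average turnaround = (6+2+17+5) / 4 = 30/4 = 7.50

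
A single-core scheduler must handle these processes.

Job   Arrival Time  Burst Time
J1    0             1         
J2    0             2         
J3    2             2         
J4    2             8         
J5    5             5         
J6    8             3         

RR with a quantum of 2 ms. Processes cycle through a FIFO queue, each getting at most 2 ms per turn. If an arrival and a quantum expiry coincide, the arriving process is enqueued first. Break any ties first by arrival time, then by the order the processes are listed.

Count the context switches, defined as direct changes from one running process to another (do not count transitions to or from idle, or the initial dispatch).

11

Schedule: | J1 0-1 | J2 1-3 | J3 3-5 | J4 5-7 | J5 7-9 | J4 9-11 | J6 11-13 | J5 13-15 | J4 15-17 | J6 17-18 | J5 18-19 | J4 19-21 |
Completion: J1=1  J2=3  J3=5  J4=21  J5=19  J6=18
Turnaround (C−A): J1=1  J2=3  J3=3  J4=19  J5=14  J6=10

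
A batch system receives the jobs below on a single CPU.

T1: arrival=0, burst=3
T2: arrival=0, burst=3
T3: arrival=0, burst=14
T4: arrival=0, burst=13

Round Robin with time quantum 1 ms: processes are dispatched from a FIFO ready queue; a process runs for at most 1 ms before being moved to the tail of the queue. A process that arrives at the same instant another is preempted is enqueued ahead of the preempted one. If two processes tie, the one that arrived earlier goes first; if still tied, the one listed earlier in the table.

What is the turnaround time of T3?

33

Gantt: | T1 0-1 | T2 1-2 | T3 2-3 | T4 3-4 | T1 4-5 | T2 5-6 | T3 6-7 | T4 7-8 | T1 8-9 | T2 9-10 | T3 10-11 | T4 11-12 | T3 12-13 | T4 13-14 | T3 14-15 | T4 15-16 | T3 16-17 | T4 17-18 | T3 18-19 | T4 19-20 | T3 20-21 | T4 21-22 | T3 22-23 | T4 23-24 | T3 24-25 | T4 25-26 | T3 26-27 | T4 27-28 | T3 28-29 | T4 29-30 | T3 30-31 | T4 31-32 | T3 32-33 |
Completion: T1=9  T2=10  T3=33  T4=32
Turnaround(T3) = completion − arrival = 33 − 0 = 33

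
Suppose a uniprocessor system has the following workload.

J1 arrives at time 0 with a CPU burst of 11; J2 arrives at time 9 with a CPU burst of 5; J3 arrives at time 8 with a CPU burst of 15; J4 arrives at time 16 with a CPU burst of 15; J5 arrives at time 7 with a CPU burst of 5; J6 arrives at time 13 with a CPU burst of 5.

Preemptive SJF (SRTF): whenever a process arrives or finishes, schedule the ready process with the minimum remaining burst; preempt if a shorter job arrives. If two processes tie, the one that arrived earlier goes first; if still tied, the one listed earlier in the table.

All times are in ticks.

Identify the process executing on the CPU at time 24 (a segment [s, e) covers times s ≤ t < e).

Timeline: | J1 0-11 | J5 11-16 | J2 16-21 | J6 21-26 | J3 26-41 | J4 41-56 |
Completion: J1=11  J2=21  J3=41  J4=56  J5=16  J6=26
Turnaround (C−A): J1=11  J2=12  J3=33  J4=40  J5=9  J6=13

J6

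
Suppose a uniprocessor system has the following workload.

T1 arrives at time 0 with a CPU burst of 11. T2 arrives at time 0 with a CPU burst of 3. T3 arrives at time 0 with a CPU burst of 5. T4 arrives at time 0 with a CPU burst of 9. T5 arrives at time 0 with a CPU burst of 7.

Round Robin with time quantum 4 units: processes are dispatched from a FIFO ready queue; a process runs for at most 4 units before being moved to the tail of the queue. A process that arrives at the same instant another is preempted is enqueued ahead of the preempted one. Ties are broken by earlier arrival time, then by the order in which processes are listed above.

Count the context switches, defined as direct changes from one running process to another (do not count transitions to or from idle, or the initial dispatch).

10

Schedule: | T1 0-4 | T2 4-7 | T3 7-11 | T4 11-15 | T5 15-19 | T1 19-23 | T3 23-24 | T4 24-28 | T5 28-31 | T1 31-34 | T4 34-35 |
Completion: T1=34  T2=7  T3=24  T4=35  T5=31
Turnaround (C−A): T1=34  T2=7  T3=24  T4=35  T5=31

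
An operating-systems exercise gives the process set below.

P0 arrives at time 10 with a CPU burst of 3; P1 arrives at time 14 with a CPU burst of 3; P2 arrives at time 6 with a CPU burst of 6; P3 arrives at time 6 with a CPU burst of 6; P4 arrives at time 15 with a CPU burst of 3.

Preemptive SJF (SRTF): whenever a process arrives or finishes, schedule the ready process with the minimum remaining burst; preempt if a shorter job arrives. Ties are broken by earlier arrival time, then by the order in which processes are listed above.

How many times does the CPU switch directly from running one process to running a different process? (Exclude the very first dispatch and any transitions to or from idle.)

Timeline: | idle 0-6 | P2 6-12 | P0 12-15 | P1 15-18 | P4 18-21 | P3 21-27 |
Completion: P0=15  P1=18  P2=12  P3=27  P4=21

4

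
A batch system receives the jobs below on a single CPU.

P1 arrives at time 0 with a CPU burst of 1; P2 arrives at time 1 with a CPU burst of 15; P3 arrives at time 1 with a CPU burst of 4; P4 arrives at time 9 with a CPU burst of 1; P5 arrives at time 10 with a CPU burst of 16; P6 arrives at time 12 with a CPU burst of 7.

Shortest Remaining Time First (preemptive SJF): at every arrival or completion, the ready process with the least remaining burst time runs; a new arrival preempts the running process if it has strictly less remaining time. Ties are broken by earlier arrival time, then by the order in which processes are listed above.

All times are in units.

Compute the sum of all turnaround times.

74

Schedule: | P1 0-1 | P3 1-5 | P2 5-9 | P4 9-10 | P2 10-12 | P6 12-19 | P2 19-28 | P5 28-44 |
Completion: P1=1  P2=28  P3=5  P4=10  P5=44  P6=19
Turnaround = completion − arrival: P1=1, P2=27, P3=4, P4=1, P5=34, P6=7
Total turnaround = 1 + 27 + 4 + 1 + 34 + 7 = 74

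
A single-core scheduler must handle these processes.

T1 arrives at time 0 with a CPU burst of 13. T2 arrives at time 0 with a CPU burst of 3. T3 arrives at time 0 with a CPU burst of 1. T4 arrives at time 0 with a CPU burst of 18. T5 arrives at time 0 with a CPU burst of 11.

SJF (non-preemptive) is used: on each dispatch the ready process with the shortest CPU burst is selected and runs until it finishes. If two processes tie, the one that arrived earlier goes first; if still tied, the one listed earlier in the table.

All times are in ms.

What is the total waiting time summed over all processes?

48

Timeline: | T3 0-1 | T2 1-4 | T5 4-15 | T1 15-28 | T4 28-46 |
Completion: T1=28  T2=4  T3=1  T4=46  T5=15
Turnaround (C−A): T1=28  T2=4  T3=1  T4=46  T5=15
Waiting = turnaround − burst: T1=15, T2=1, T3=0, T4=28, T5=4
Total waiting = 15 + 1 + 0 + 28 + 4 = 48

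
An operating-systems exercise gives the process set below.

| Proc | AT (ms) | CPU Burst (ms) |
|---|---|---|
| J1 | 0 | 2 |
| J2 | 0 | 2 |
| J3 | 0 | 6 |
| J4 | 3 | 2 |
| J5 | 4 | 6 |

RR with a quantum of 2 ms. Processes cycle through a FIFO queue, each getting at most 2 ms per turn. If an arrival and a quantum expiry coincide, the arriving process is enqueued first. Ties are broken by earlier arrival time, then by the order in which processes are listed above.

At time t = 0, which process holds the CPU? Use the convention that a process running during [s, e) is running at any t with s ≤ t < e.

Schedule: | J1 0-2 | J2 2-4 | J3 4-6 | J4 6-8 | J5 8-10 | J3 10-12 | J5 12-14 | J3 14-16 | J5 16-18 |
Completion: J1=2  J2=4  J3=16  J4=8  J5=18
Turnaround (C−A): J1=2  J2=4  J3=16  J4=5  J5=14

J1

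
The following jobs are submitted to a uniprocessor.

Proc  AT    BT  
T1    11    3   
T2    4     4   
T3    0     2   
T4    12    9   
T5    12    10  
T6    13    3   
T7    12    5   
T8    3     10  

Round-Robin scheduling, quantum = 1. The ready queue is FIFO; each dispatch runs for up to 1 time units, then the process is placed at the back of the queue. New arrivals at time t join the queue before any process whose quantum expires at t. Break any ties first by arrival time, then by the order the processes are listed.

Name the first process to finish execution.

T3

Timeline: | T3 0-2 | idle 2-3 | T8 3-4 | T2 4-5 | T8 5-6 | T2 6-7 | T8 7-8 | T2 8-9 | T8 9-10 | T2 10-11 | T8 11-12 | T1 12-13 | T4 13-14 | T5 14-15 | T7 15-16 | T8 16-17 | T6 17-18 | T1 18-19 | T4 19-20 | T5 20-21 | T7 21-22 | T8 22-23 | T6 23-24 | T1 24-25 | T4 25-26 | T5 26-27 | T7 27-28 | T8 28-29 | T6 29-30 | T4 30-31 | T5 31-32 | T7 32-33 | T8 33-34 | T4 34-35 | T5 35-36 | T7 36-37 | T8 37-38 | T4 38-39 | T5 39-40 | T4 40-41 | T5 41-42 | T4 42-43 | T5 43-44 | T4 44-45 | T5 45-47 |
Completion: T1=25  T2=11  T3=2  T4=45  T5=47  T6=30  T7=37  T8=38
Finish order: T3 → T2 → T1 → T6 → T7 → T8 → T4 → T5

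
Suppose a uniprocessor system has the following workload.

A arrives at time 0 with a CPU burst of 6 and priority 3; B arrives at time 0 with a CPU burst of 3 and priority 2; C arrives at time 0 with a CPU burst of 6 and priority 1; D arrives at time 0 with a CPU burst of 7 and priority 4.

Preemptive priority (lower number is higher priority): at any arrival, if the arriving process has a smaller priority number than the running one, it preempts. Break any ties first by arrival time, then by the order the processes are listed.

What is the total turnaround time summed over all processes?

52

Timeline: | C 0-6 | B 6-9 | A 9-15 | D 15-22 |
Completion: A=15  B=9  C=6  D=22
Turnaround (C−A): A=15  B=9  C=6  D=22
Turnaround = completion − arrival: A=15, B=9, C=6, D=22
Total turnaround = 15 + 9 + 6 + 22 = 52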